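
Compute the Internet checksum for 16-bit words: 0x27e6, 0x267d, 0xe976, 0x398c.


Sum all words (with carry folding):
+ 0x27e6 = 0x27e6
+ 0x267d = 0x4e63
+ 0xe976 = 0x37da
+ 0x398c = 0x7166
One's complement: ~0x7166
Checksum = 0x8e99


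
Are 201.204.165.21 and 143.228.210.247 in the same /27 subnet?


Mask: 255.255.255.224
201.204.165.21 AND mask = 201.204.165.0
143.228.210.247 AND mask = 143.228.210.224
No, different subnets (201.204.165.0 vs 143.228.210.224)


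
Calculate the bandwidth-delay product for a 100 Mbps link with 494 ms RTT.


BDP = bandwidth * RTT
= 100 Mbps * 494 ms
= 100 * 1e6 * 494 / 1000 bits
= 49400000 bits
= 6175000 bytes
= 6030.2734 KB
BDP = 49400000 bits (6175000 bytes)


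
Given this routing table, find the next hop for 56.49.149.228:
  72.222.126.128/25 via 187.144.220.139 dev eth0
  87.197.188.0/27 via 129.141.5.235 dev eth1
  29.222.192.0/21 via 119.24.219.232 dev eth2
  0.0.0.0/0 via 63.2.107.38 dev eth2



Longest prefix match for 56.49.149.228:
  /25 72.222.126.128: no
  /27 87.197.188.0: no
  /21 29.222.192.0: no
  /0 0.0.0.0: MATCH
Selected: next-hop 63.2.107.38 via eth2 (matched /0)


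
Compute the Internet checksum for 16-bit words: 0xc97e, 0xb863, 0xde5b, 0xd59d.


Sum all words (with carry folding):
+ 0xc97e = 0xc97e
+ 0xb863 = 0x81e2
+ 0xde5b = 0x603e
+ 0xd59d = 0x35dc
One's complement: ~0x35dc
Checksum = 0xca23


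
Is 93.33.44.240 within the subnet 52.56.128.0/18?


Subnet network: 52.56.128.0
Test IP AND mask: 93.33.0.0
No, 93.33.44.240 is not in 52.56.128.0/18


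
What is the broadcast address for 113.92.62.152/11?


Network: 113.64.0.0/11
Host bits = 21
Set all host bits to 1:
Broadcast: 113.95.255.255


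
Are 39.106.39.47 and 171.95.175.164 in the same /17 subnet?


Mask: 255.255.128.0
39.106.39.47 AND mask = 39.106.0.0
171.95.175.164 AND mask = 171.95.128.0
No, different subnets (39.106.0.0 vs 171.95.128.0)


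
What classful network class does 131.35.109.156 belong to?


First octet: 131
Binary: 10000011
10xxxxxx -> Class B (128-191)
Class B, default mask 255.255.0.0 (/16)


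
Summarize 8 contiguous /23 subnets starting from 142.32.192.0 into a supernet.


Original prefix: /23
Number of subnets: 8 = 2^3
New prefix = 23 - 3 = 20
Supernet: 142.32.192.0/20


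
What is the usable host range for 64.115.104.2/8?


Network: 64.0.0.0
Broadcast: 64.255.255.255
First usable = network + 1
Last usable = broadcast - 1
Range: 64.0.0.1 to 64.255.255.254


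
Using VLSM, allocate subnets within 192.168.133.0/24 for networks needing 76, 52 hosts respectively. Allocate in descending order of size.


76 hosts -> /25 (126 usable): 192.168.133.0/25
52 hosts -> /26 (62 usable): 192.168.133.128/26
Allocation: 192.168.133.0/25 (76 hosts, 126 usable); 192.168.133.128/26 (52 hosts, 62 usable)


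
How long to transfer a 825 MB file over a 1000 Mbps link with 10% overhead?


Effective throughput = 1000 * (1 - 10/100) = 900 Mbps
File size in Mb = 825 * 8 = 6600 Mb
Time = 6600 / 900
Time = 7.3333 seconds


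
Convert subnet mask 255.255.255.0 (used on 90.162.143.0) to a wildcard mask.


Subnet mask: 255.255.255.0
Wildcard = 255.255.255.255 - subnet mask
255 - 255 = 0
255 - 255 = 0
255 - 255 = 0
255 - 0 = 255
Wildcard: 0.0.0.255


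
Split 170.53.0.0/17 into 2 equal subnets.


New prefix = 17 + 1 = 18
Each subnet has 16384 addresses
  170.53.0.0/18
  170.53.64.0/18
Subnets: 170.53.0.0/18, 170.53.64.0/18


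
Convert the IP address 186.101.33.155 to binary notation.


186 = 10111010
101 = 01100101
33 = 00100001
155 = 10011011
Binary: 10111010.01100101.00100001.10011011


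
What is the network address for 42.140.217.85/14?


IP:   00101010.10001100.11011001.01010101
Mask: 11111111.11111100.00000000.00000000
AND operation:
Net:  00101010.10001100.00000000.00000000
Network: 42.140.0.0/14


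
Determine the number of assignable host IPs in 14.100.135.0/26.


Host bits = 32 - 26 = 6
Total addresses = 2^6 = 64
Usable = total - 2 (network and broadcast)
Usable hosts: 62


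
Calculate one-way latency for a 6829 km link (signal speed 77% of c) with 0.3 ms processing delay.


Speed = 0.77 * 3e5 km/s = 231000 km/s
Propagation delay = 6829 / 231000 = 0.0296 s = 29.5628 ms
Processing delay = 0.3 ms
Total one-way latency = 29.8628 ms


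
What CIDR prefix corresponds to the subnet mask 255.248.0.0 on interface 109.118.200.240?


Binary: 11111111.11111000.00000000.00000000
Count leading 1s
Prefix: /13


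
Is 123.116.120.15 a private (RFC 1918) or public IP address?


RFC 1918 private ranges:
  10.0.0.0/8 (10.0.0.0 - 10.255.255.255)
  172.16.0.0/12 (172.16.0.0 - 172.31.255.255)
  192.168.0.0/16 (192.168.0.0 - 192.168.255.255)
Public (not in any RFC 1918 range)


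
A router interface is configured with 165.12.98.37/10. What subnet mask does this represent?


/10 means 10 network bits, 22 host bits
Binary: 11111111110000000000000000000000
Mask: 255.192.0.0


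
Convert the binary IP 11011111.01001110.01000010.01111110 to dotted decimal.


11011111 = 223
01001110 = 78
01000010 = 66
01111110 = 126
IP: 223.78.66.126


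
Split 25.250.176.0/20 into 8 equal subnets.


New prefix = 20 + 3 = 23
Each subnet has 512 addresses
  25.250.176.0/23
  25.250.178.0/23
  25.250.180.0/23
  25.250.182.0/23
  25.250.184.0/23
  25.250.186.0/23
  25.250.188.0/23
  25.250.190.0/23
Subnets: 25.250.176.0/23, 25.250.178.0/23, 25.250.180.0/23, 25.250.182.0/23, 25.250.184.0/23, 25.250.186.0/23, 25.250.188.0/23, 25.250.190.0/23


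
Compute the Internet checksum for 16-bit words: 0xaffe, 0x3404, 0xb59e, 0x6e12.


Sum all words (with carry folding):
+ 0xaffe = 0xaffe
+ 0x3404 = 0xe402
+ 0xb59e = 0x99a1
+ 0x6e12 = 0x07b4
One's complement: ~0x07b4
Checksum = 0xf84b


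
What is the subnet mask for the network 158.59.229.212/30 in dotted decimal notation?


/30 means 30 network bits, 2 host bits
Binary: 11111111111111111111111111111100
Mask: 255.255.255.252


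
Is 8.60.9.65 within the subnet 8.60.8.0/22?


Subnet network: 8.60.8.0
Test IP AND mask: 8.60.8.0
Yes, 8.60.9.65 is in 8.60.8.0/22


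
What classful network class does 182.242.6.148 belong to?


First octet: 182
Binary: 10110110
10xxxxxx -> Class B (128-191)
Class B, default mask 255.255.0.0 (/16)


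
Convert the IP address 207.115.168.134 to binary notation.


207 = 11001111
115 = 01110011
168 = 10101000
134 = 10000110
Binary: 11001111.01110011.10101000.10000110


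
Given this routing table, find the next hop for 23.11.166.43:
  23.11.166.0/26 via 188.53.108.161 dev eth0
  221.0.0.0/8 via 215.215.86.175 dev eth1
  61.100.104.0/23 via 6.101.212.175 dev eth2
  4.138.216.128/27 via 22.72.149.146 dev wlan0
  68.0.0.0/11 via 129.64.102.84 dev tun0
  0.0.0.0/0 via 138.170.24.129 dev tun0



Longest prefix match for 23.11.166.43:
  /26 23.11.166.0: MATCH
  /8 221.0.0.0: no
  /23 61.100.104.0: no
  /27 4.138.216.128: no
  /11 68.0.0.0: no
  /0 0.0.0.0: MATCH
Selected: next-hop 188.53.108.161 via eth0 (matched /26)


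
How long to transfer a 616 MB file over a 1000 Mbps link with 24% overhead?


Effective throughput = 1000 * (1 - 24/100) = 760 Mbps
File size in Mb = 616 * 8 = 4928 Mb
Time = 4928 / 760
Time = 6.4842 seconds


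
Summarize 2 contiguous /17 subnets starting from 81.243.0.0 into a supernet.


Original prefix: /17
Number of subnets: 2 = 2^1
New prefix = 17 - 1 = 16
Supernet: 81.243.0.0/16


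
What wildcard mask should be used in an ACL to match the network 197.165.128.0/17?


Subnet mask: 255.255.128.0
Wildcard = 255.255.255.255 - subnet mask
255 - 255 = 0
255 - 255 = 0
255 - 128 = 127
255 - 0 = 255
Wildcard: 0.0.127.255


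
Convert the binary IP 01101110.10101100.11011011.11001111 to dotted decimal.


01101110 = 110
10101100 = 172
11011011 = 219
11001111 = 207
IP: 110.172.219.207


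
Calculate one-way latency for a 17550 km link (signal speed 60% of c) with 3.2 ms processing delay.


Speed = 0.6 * 3e5 km/s = 180000 km/s
Propagation delay = 17550 / 180000 = 0.0975 s = 97.5 ms
Processing delay = 3.2 ms
Total one-way latency = 100.7 ms


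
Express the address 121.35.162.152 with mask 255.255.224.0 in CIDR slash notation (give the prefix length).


Binary: 11111111.11111111.11100000.00000000
Count leading 1s
Prefix: /19


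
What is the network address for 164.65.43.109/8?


IP:   10100100.01000001.00101011.01101101
Mask: 11111111.00000000.00000000.00000000
AND operation:
Net:  10100100.00000000.00000000.00000000
Network: 164.0.0.0/8


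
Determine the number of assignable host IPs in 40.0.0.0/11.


Host bits = 32 - 11 = 21
Total addresses = 2^21 = 2097152
Usable = total - 2 (network and broadcast)
Usable hosts: 2097150


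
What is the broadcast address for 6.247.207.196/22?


Network: 6.247.204.0/22
Host bits = 10
Set all host bits to 1:
Broadcast: 6.247.207.255


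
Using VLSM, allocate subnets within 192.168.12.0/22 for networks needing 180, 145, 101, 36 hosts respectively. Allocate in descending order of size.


180 hosts -> /24 (254 usable): 192.168.12.0/24
145 hosts -> /24 (254 usable): 192.168.13.0/24
101 hosts -> /25 (126 usable): 192.168.14.0/25
36 hosts -> /26 (62 usable): 192.168.14.128/26
Allocation: 192.168.12.0/24 (180 hosts, 254 usable); 192.168.13.0/24 (145 hosts, 254 usable); 192.168.14.0/25 (101 hosts, 126 usable); 192.168.14.128/26 (36 hosts, 62 usable)


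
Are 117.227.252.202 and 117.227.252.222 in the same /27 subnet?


Mask: 255.255.255.224
117.227.252.202 AND mask = 117.227.252.192
117.227.252.222 AND mask = 117.227.252.192
Yes, same subnet (117.227.252.192)


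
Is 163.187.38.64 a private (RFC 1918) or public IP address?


RFC 1918 private ranges:
  10.0.0.0/8 (10.0.0.0 - 10.255.255.255)
  172.16.0.0/12 (172.16.0.0 - 172.31.255.255)
  192.168.0.0/16 (192.168.0.0 - 192.168.255.255)
Public (not in any RFC 1918 range)


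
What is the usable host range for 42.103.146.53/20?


Network: 42.103.144.0
Broadcast: 42.103.159.255
First usable = network + 1
Last usable = broadcast - 1
Range: 42.103.144.1 to 42.103.159.254


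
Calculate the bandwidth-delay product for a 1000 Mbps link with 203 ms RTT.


BDP = bandwidth * RTT
= 1000 Mbps * 203 ms
= 1000 * 1e6 * 203 / 1000 bits
= 203000000 bits
= 25375000 bytes
= 24780.2734 KB
BDP = 203000000 bits (25375000 bytes)


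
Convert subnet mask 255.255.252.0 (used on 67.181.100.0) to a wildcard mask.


Subnet mask: 255.255.252.0
Wildcard = 255.255.255.255 - subnet mask
255 - 255 = 0
255 - 255 = 0
255 - 252 = 3
255 - 0 = 255
Wildcard: 0.0.3.255


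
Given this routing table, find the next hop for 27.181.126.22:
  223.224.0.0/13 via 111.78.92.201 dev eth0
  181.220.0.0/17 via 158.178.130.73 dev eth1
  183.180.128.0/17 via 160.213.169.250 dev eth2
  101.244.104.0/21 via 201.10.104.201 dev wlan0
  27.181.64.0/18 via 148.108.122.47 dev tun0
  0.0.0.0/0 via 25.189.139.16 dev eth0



Longest prefix match for 27.181.126.22:
  /13 223.224.0.0: no
  /17 181.220.0.0: no
  /17 183.180.128.0: no
  /21 101.244.104.0: no
  /18 27.181.64.0: MATCH
  /0 0.0.0.0: MATCH
Selected: next-hop 148.108.122.47 via tun0 (matched /18)


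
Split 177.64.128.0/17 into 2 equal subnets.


New prefix = 17 + 1 = 18
Each subnet has 16384 addresses
  177.64.128.0/18
  177.64.192.0/18
Subnets: 177.64.128.0/18, 177.64.192.0/18


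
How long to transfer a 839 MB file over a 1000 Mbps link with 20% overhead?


Effective throughput = 1000 * (1 - 20/100) = 800 Mbps
File size in Mb = 839 * 8 = 6712 Mb
Time = 6712 / 800
Time = 8.39 seconds


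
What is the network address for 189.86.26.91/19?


IP:   10111101.01010110.00011010.01011011
Mask: 11111111.11111111.11100000.00000000
AND operation:
Net:  10111101.01010110.00000000.00000000
Network: 189.86.0.0/19


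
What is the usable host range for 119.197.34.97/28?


Network: 119.197.34.96
Broadcast: 119.197.34.111
First usable = network + 1
Last usable = broadcast - 1
Range: 119.197.34.97 to 119.197.34.110


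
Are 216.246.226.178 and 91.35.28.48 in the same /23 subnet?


Mask: 255.255.254.0
216.246.226.178 AND mask = 216.246.226.0
91.35.28.48 AND mask = 91.35.28.0
No, different subnets (216.246.226.0 vs 91.35.28.0)


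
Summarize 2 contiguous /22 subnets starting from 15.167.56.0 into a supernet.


Original prefix: /22
Number of subnets: 2 = 2^1
New prefix = 22 - 1 = 21
Supernet: 15.167.56.0/21


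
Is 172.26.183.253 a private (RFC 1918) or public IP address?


RFC 1918 private ranges:
  10.0.0.0/8 (10.0.0.0 - 10.255.255.255)
  172.16.0.0/12 (172.16.0.0 - 172.31.255.255)
  192.168.0.0/16 (192.168.0.0 - 192.168.255.255)
Private (in 172.16.0.0/12)


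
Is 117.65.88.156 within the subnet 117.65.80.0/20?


Subnet network: 117.65.80.0
Test IP AND mask: 117.65.80.0
Yes, 117.65.88.156 is in 117.65.80.0/20


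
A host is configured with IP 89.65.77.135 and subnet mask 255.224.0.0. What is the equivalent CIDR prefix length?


Binary: 11111111.11100000.00000000.00000000
Count leading 1s
Prefix: /11


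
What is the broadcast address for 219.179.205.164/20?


Network: 219.179.192.0/20
Host bits = 12
Set all host bits to 1:
Broadcast: 219.179.207.255


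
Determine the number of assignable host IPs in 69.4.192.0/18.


Host bits = 32 - 18 = 14
Total addresses = 2^14 = 16384
Usable = total - 2 (network and broadcast)
Usable hosts: 16382


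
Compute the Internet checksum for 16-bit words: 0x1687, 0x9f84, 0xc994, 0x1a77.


Sum all words (with carry folding):
+ 0x1687 = 0x1687
+ 0x9f84 = 0xb60b
+ 0xc994 = 0x7fa0
+ 0x1a77 = 0x9a17
One's complement: ~0x9a17
Checksum = 0x65e8


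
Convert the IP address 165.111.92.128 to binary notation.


165 = 10100101
111 = 01101111
92 = 01011100
128 = 10000000
Binary: 10100101.01101111.01011100.10000000


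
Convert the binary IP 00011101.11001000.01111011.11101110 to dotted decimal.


00011101 = 29
11001000 = 200
01111011 = 123
11101110 = 238
IP: 29.200.123.238


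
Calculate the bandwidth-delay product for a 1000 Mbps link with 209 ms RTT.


BDP = bandwidth * RTT
= 1000 Mbps * 209 ms
= 1000 * 1e6 * 209 / 1000 bits
= 209000000 bits
= 26125000 bytes
= 25512.6953 KB
BDP = 209000000 bits (26125000 bytes)


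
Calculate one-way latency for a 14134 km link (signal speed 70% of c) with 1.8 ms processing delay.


Speed = 0.7 * 3e5 km/s = 210000 km/s
Propagation delay = 14134 / 210000 = 0.0673 s = 67.3048 ms
Processing delay = 1.8 ms
Total one-way latency = 69.1048 ms


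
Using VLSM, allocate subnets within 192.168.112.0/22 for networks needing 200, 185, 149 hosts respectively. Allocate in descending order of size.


200 hosts -> /24 (254 usable): 192.168.112.0/24
185 hosts -> /24 (254 usable): 192.168.113.0/24
149 hosts -> /24 (254 usable): 192.168.114.0/24
Allocation: 192.168.112.0/24 (200 hosts, 254 usable); 192.168.113.0/24 (185 hosts, 254 usable); 192.168.114.0/24 (149 hosts, 254 usable)


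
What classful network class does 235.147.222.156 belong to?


First octet: 235
Binary: 11101011
1110xxxx -> Class D (224-239)
Class D (multicast), default mask N/A


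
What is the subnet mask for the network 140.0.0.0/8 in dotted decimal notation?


/8 means 8 network bits, 24 host bits
Binary: 11111111000000000000000000000000
Mask: 255.0.0.0


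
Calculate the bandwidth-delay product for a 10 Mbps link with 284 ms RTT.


BDP = bandwidth * RTT
= 10 Mbps * 284 ms
= 10 * 1e6 * 284 / 1000 bits
= 2840000 bits
= 355000 bytes
= 346.6797 KB
BDP = 2840000 bits (355000 bytes)


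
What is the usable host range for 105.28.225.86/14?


Network: 105.28.0.0
Broadcast: 105.31.255.255
First usable = network + 1
Last usable = broadcast - 1
Range: 105.28.0.1 to 105.31.255.254


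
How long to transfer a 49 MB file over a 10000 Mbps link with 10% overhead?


Effective throughput = 10000 * (1 - 10/100) = 9000 Mbps
File size in Mb = 49 * 8 = 392 Mb
Time = 392 / 9000
Time = 0.0436 seconds


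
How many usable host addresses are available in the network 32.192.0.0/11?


Host bits = 32 - 11 = 21
Total addresses = 2^21 = 2097152
Usable = total - 2 (network and broadcast)
Usable hosts: 2097150


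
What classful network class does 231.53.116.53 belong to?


First octet: 231
Binary: 11100111
1110xxxx -> Class D (224-239)
Class D (multicast), default mask N/A


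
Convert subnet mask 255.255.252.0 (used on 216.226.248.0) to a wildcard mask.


Subnet mask: 255.255.252.0
Wildcard = 255.255.255.255 - subnet mask
255 - 255 = 0
255 - 255 = 0
255 - 252 = 3
255 - 0 = 255
Wildcard: 0.0.3.255


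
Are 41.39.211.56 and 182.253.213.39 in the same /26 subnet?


Mask: 255.255.255.192
41.39.211.56 AND mask = 41.39.211.0
182.253.213.39 AND mask = 182.253.213.0
No, different subnets (41.39.211.0 vs 182.253.213.0)


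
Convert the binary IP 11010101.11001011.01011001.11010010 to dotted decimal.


11010101 = 213
11001011 = 203
01011001 = 89
11010010 = 210
IP: 213.203.89.210


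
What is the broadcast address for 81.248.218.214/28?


Network: 81.248.218.208/28
Host bits = 4
Set all host bits to 1:
Broadcast: 81.248.218.223


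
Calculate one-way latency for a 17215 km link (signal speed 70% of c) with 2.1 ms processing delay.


Speed = 0.7 * 3e5 km/s = 210000 km/s
Propagation delay = 17215 / 210000 = 0.082 s = 81.9762 ms
Processing delay = 2.1 ms
Total one-way latency = 84.0762 ms


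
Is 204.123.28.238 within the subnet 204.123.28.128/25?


Subnet network: 204.123.28.128
Test IP AND mask: 204.123.28.128
Yes, 204.123.28.238 is in 204.123.28.128/25


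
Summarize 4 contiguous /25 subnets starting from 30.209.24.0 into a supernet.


Original prefix: /25
Number of subnets: 4 = 2^2
New prefix = 25 - 2 = 23
Supernet: 30.209.24.0/23


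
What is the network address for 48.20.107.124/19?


IP:   00110000.00010100.01101011.01111100
Mask: 11111111.11111111.11100000.00000000
AND operation:
Net:  00110000.00010100.01100000.00000000
Network: 48.20.96.0/19


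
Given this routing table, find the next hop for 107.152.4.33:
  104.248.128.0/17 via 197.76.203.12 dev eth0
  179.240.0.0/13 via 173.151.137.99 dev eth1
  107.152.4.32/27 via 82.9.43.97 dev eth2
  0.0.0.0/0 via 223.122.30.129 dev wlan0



Longest prefix match for 107.152.4.33:
  /17 104.248.128.0: no
  /13 179.240.0.0: no
  /27 107.152.4.32: MATCH
  /0 0.0.0.0: MATCH
Selected: next-hop 82.9.43.97 via eth2 (matched /27)


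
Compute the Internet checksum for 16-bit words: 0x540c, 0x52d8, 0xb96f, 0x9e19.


Sum all words (with carry folding):
+ 0x540c = 0x540c
+ 0x52d8 = 0xa6e4
+ 0xb96f = 0x6054
+ 0x9e19 = 0xfe6d
One's complement: ~0xfe6d
Checksum = 0x0192


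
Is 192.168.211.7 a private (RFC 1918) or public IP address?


RFC 1918 private ranges:
  10.0.0.0/8 (10.0.0.0 - 10.255.255.255)
  172.16.0.0/12 (172.16.0.0 - 172.31.255.255)
  192.168.0.0/16 (192.168.0.0 - 192.168.255.255)
Private (in 192.168.0.0/16)


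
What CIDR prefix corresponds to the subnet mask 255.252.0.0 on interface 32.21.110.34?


Binary: 11111111.11111100.00000000.00000000
Count leading 1s
Prefix: /14


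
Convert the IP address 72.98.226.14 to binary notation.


72 = 01001000
98 = 01100010
226 = 11100010
14 = 00001110
Binary: 01001000.01100010.11100010.00001110


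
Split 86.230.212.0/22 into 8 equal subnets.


New prefix = 22 + 3 = 25
Each subnet has 128 addresses
  86.230.212.0/25
  86.230.212.128/25
  86.230.213.0/25
  86.230.213.128/25
  86.230.214.0/25
  86.230.214.128/25
  86.230.215.0/25
  86.230.215.128/25
Subnets: 86.230.212.0/25, 86.230.212.128/25, 86.230.213.0/25, 86.230.213.128/25, 86.230.214.0/25, 86.230.214.128/25, 86.230.215.0/25, 86.230.215.128/25


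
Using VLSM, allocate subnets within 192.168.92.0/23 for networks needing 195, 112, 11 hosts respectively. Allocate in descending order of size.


195 hosts -> /24 (254 usable): 192.168.92.0/24
112 hosts -> /25 (126 usable): 192.168.93.0/25
11 hosts -> /28 (14 usable): 192.168.93.128/28
Allocation: 192.168.92.0/24 (195 hosts, 254 usable); 192.168.93.0/25 (112 hosts, 126 usable); 192.168.93.128/28 (11 hosts, 14 usable)


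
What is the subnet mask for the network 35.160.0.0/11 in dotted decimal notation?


/11 means 11 network bits, 21 host bits
Binary: 11111111111000000000000000000000
Mask: 255.224.0.0


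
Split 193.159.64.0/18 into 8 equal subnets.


New prefix = 18 + 3 = 21
Each subnet has 2048 addresses
  193.159.64.0/21
  193.159.72.0/21
  193.159.80.0/21
  193.159.88.0/21
  193.159.96.0/21
  193.159.104.0/21
  193.159.112.0/21
  193.159.120.0/21
Subnets: 193.159.64.0/21, 193.159.72.0/21, 193.159.80.0/21, 193.159.88.0/21, 193.159.96.0/21, 193.159.104.0/21, 193.159.112.0/21, 193.159.120.0/21


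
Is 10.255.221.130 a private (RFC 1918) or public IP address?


RFC 1918 private ranges:
  10.0.0.0/8 (10.0.0.0 - 10.255.255.255)
  172.16.0.0/12 (172.16.0.0 - 172.31.255.255)
  192.168.0.0/16 (192.168.0.0 - 192.168.255.255)
Private (in 10.0.0.0/8)


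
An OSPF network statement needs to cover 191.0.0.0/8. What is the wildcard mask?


Subnet mask: 255.0.0.0
Wildcard = 255.255.255.255 - subnet mask
255 - 255 = 0
255 - 0 = 255
255 - 0 = 255
255 - 0 = 255
Wildcard: 0.255.255.255


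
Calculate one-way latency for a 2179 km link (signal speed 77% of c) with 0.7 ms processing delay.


Speed = 0.77 * 3e5 km/s = 231000 km/s
Propagation delay = 2179 / 231000 = 0.0094 s = 9.4329 ms
Processing delay = 0.7 ms
Total one-way latency = 10.1329 ms


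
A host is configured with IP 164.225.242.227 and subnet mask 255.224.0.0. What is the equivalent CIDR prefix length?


Binary: 11111111.11100000.00000000.00000000
Count leading 1s
Prefix: /11


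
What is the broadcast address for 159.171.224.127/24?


Network: 159.171.224.0/24
Host bits = 8
Set all host bits to 1:
Broadcast: 159.171.224.255


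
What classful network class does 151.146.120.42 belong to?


First octet: 151
Binary: 10010111
10xxxxxx -> Class B (128-191)
Class B, default mask 255.255.0.0 (/16)


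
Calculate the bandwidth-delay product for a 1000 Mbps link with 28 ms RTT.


BDP = bandwidth * RTT
= 1000 Mbps * 28 ms
= 1000 * 1e6 * 28 / 1000 bits
= 28000000 bits
= 3500000 bytes
= 3417.9688 KB
BDP = 28000000 bits (3500000 bytes)


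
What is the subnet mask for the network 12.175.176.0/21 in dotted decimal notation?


/21 means 21 network bits, 11 host bits
Binary: 11111111111111111111100000000000
Mask: 255.255.248.0


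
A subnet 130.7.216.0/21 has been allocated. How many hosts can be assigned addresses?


Host bits = 32 - 21 = 11
Total addresses = 2^11 = 2048
Usable = total - 2 (network and broadcast)
Usable hosts: 2046


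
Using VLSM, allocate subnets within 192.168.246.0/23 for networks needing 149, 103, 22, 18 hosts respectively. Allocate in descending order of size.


149 hosts -> /24 (254 usable): 192.168.246.0/24
103 hosts -> /25 (126 usable): 192.168.247.0/25
22 hosts -> /27 (30 usable): 192.168.247.128/27
18 hosts -> /27 (30 usable): 192.168.247.160/27
Allocation: 192.168.246.0/24 (149 hosts, 254 usable); 192.168.247.0/25 (103 hosts, 126 usable); 192.168.247.128/27 (22 hosts, 30 usable); 192.168.247.160/27 (18 hosts, 30 usable)


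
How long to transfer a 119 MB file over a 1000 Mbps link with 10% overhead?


Effective throughput = 1000 * (1 - 10/100) = 900 Mbps
File size in Mb = 119 * 8 = 952 Mb
Time = 952 / 900
Time = 1.0578 seconds


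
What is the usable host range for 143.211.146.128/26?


Network: 143.211.146.128
Broadcast: 143.211.146.191
First usable = network + 1
Last usable = broadcast - 1
Range: 143.211.146.129 to 143.211.146.190


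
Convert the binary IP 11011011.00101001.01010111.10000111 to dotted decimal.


11011011 = 219
00101001 = 41
01010111 = 87
10000111 = 135
IP: 219.41.87.135


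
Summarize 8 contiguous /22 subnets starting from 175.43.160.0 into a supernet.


Original prefix: /22
Number of subnets: 8 = 2^3
New prefix = 22 - 3 = 19
Supernet: 175.43.160.0/19


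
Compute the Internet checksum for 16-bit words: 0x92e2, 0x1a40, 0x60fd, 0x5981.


Sum all words (with carry folding):
+ 0x92e2 = 0x92e2
+ 0x1a40 = 0xad22
+ 0x60fd = 0x0e20
+ 0x5981 = 0x67a1
One's complement: ~0x67a1
Checksum = 0x985e


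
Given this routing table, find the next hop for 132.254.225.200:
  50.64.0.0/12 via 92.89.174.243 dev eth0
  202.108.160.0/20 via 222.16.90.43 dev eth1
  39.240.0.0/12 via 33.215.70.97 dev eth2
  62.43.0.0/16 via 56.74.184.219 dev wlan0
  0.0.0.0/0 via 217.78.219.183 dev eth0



Longest prefix match for 132.254.225.200:
  /12 50.64.0.0: no
  /20 202.108.160.0: no
  /12 39.240.0.0: no
  /16 62.43.0.0: no
  /0 0.0.0.0: MATCH
Selected: next-hop 217.78.219.183 via eth0 (matched /0)


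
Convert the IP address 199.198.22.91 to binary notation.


199 = 11000111
198 = 11000110
22 = 00010110
91 = 01011011
Binary: 11000111.11000110.00010110.01011011


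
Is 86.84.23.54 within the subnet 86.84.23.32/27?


Subnet network: 86.84.23.32
Test IP AND mask: 86.84.23.32
Yes, 86.84.23.54 is in 86.84.23.32/27


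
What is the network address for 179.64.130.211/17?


IP:   10110011.01000000.10000010.11010011
Mask: 11111111.11111111.10000000.00000000
AND operation:
Net:  10110011.01000000.10000000.00000000
Network: 179.64.128.0/17


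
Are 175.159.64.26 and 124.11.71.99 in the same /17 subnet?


Mask: 255.255.128.0
175.159.64.26 AND mask = 175.159.0.0
124.11.71.99 AND mask = 124.11.0.0
No, different subnets (175.159.0.0 vs 124.11.0.0)


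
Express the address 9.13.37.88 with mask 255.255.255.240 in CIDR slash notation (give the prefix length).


Binary: 11111111.11111111.11111111.11110000
Count leading 1s
Prefix: /28


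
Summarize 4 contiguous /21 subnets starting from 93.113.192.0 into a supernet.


Original prefix: /21
Number of subnets: 4 = 2^2
New prefix = 21 - 2 = 19
Supernet: 93.113.192.0/19


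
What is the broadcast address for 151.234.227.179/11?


Network: 151.224.0.0/11
Host bits = 21
Set all host bits to 1:
Broadcast: 151.255.255.255


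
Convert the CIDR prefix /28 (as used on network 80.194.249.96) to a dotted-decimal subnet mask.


/28 means 28 network bits, 4 host bits
Binary: 11111111111111111111111111110000
Mask: 255.255.255.240


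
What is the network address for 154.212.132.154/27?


IP:   10011010.11010100.10000100.10011010
Mask: 11111111.11111111.11111111.11100000
AND operation:
Net:  10011010.11010100.10000100.10000000
Network: 154.212.132.128/27


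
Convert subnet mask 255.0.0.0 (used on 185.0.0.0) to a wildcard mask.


Subnet mask: 255.0.0.0
Wildcard = 255.255.255.255 - subnet mask
255 - 255 = 0
255 - 0 = 255
255 - 0 = 255
255 - 0 = 255
Wildcard: 0.255.255.255


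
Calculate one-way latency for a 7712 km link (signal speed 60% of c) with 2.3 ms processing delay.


Speed = 0.6 * 3e5 km/s = 180000 km/s
Propagation delay = 7712 / 180000 = 0.0428 s = 42.8444 ms
Processing delay = 2.3 ms
Total one-way latency = 45.1444 ms


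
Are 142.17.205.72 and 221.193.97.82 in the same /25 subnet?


Mask: 255.255.255.128
142.17.205.72 AND mask = 142.17.205.0
221.193.97.82 AND mask = 221.193.97.0
No, different subnets (142.17.205.0 vs 221.193.97.0)


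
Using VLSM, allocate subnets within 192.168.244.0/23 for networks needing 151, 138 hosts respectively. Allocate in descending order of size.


151 hosts -> /24 (254 usable): 192.168.244.0/24
138 hosts -> /24 (254 usable): 192.168.245.0/24
Allocation: 192.168.244.0/24 (151 hosts, 254 usable); 192.168.245.0/24 (138 hosts, 254 usable)


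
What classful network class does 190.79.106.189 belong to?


First octet: 190
Binary: 10111110
10xxxxxx -> Class B (128-191)
Class B, default mask 255.255.0.0 (/16)


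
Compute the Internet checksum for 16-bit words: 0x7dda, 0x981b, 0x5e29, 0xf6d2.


Sum all words (with carry folding):
+ 0x7dda = 0x7dda
+ 0x981b = 0x15f6
+ 0x5e29 = 0x741f
+ 0xf6d2 = 0x6af2
One's complement: ~0x6af2
Checksum = 0x950d


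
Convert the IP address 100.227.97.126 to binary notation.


100 = 01100100
227 = 11100011
97 = 01100001
126 = 01111110
Binary: 01100100.11100011.01100001.01111110


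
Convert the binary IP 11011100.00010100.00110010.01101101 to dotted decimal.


11011100 = 220
00010100 = 20
00110010 = 50
01101101 = 109
IP: 220.20.50.109


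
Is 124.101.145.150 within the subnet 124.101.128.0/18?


Subnet network: 124.101.128.0
Test IP AND mask: 124.101.128.0
Yes, 124.101.145.150 is in 124.101.128.0/18


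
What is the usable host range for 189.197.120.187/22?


Network: 189.197.120.0
Broadcast: 189.197.123.255
First usable = network + 1
Last usable = broadcast - 1
Range: 189.197.120.1 to 189.197.123.254


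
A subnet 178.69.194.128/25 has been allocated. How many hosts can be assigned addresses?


Host bits = 32 - 25 = 7
Total addresses = 2^7 = 128
Usable = total - 2 (network and broadcast)
Usable hosts: 126


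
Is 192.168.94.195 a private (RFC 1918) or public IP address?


RFC 1918 private ranges:
  10.0.0.0/8 (10.0.0.0 - 10.255.255.255)
  172.16.0.0/12 (172.16.0.0 - 172.31.255.255)
  192.168.0.0/16 (192.168.0.0 - 192.168.255.255)
Private (in 192.168.0.0/16)


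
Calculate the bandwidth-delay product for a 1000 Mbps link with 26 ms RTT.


BDP = bandwidth * RTT
= 1000 Mbps * 26 ms
= 1000 * 1e6 * 26 / 1000 bits
= 26000000 bits
= 3250000 bytes
= 3173.8281 KB
BDP = 26000000 bits (3250000 bytes)


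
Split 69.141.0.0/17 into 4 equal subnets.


New prefix = 17 + 2 = 19
Each subnet has 8192 addresses
  69.141.0.0/19
  69.141.32.0/19
  69.141.64.0/19
  69.141.96.0/19
Subnets: 69.141.0.0/19, 69.141.32.0/19, 69.141.64.0/19, 69.141.96.0/19


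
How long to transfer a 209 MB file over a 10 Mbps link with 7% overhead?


Effective throughput = 10 * (1 - 7/100) = 9.3 Mbps
File size in Mb = 209 * 8 = 1672 Mb
Time = 1672 / 9.3
Time = 179.7849 seconds


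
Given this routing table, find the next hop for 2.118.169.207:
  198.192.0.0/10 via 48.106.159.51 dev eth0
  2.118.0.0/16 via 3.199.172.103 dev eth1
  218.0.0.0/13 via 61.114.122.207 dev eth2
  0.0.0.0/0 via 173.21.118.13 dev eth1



Longest prefix match for 2.118.169.207:
  /10 198.192.0.0: no
  /16 2.118.0.0: MATCH
  /13 218.0.0.0: no
  /0 0.0.0.0: MATCH
Selected: next-hop 3.199.172.103 via eth1 (matched /16)


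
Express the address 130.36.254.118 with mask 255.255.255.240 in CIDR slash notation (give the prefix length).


Binary: 11111111.11111111.11111111.11110000
Count leading 1s
Prefix: /28


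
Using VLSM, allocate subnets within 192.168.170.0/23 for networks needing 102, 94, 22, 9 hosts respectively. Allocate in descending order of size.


102 hosts -> /25 (126 usable): 192.168.170.0/25
94 hosts -> /25 (126 usable): 192.168.170.128/25
22 hosts -> /27 (30 usable): 192.168.171.0/27
9 hosts -> /28 (14 usable): 192.168.171.32/28
Allocation: 192.168.170.0/25 (102 hosts, 126 usable); 192.168.170.128/25 (94 hosts, 126 usable); 192.168.171.0/27 (22 hosts, 30 usable); 192.168.171.32/28 (9 hosts, 14 usable)


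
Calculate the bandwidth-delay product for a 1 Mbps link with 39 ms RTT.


BDP = bandwidth * RTT
= 1 Mbps * 39 ms
= 1 * 1e6 * 39 / 1000 bits
= 39000 bits
= 4875 bytes
= 4.7607 KB
BDP = 39000 bits (4875 bytes)


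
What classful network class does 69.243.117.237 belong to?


First octet: 69
Binary: 01000101
0xxxxxxx -> Class A (1-126)
Class A, default mask 255.0.0.0 (/8)


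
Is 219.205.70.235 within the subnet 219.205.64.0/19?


Subnet network: 219.205.64.0
Test IP AND mask: 219.205.64.0
Yes, 219.205.70.235 is in 219.205.64.0/19


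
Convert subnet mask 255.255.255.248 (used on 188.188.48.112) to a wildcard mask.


Subnet mask: 255.255.255.248
Wildcard = 255.255.255.255 - subnet mask
255 - 255 = 0
255 - 255 = 0
255 - 255 = 0
255 - 248 = 7
Wildcard: 0.0.0.7


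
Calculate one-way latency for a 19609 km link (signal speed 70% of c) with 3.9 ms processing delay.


Speed = 0.7 * 3e5 km/s = 210000 km/s
Propagation delay = 19609 / 210000 = 0.0934 s = 93.3762 ms
Processing delay = 3.9 ms
Total one-way latency = 97.2762 ms


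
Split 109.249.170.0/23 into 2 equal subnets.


New prefix = 23 + 1 = 24
Each subnet has 256 addresses
  109.249.170.0/24
  109.249.171.0/24
Subnets: 109.249.170.0/24, 109.249.171.0/24


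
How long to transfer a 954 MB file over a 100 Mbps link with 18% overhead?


Effective throughput = 100 * (1 - 18/100) = 82 Mbps
File size in Mb = 954 * 8 = 7632 Mb
Time = 7632 / 82
Time = 93.0732 seconds


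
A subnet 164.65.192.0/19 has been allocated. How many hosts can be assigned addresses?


Host bits = 32 - 19 = 13
Total addresses = 2^13 = 8192
Usable = total - 2 (network and broadcast)
Usable hosts: 8190


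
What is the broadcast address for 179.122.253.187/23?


Network: 179.122.252.0/23
Host bits = 9
Set all host bits to 1:
Broadcast: 179.122.253.255


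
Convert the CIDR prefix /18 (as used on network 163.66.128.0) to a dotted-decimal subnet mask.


/18 means 18 network bits, 14 host bits
Binary: 11111111111111111100000000000000
Mask: 255.255.192.0


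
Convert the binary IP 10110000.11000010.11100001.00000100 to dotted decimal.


10110000 = 176
11000010 = 194
11100001 = 225
00000100 = 4
IP: 176.194.225.4


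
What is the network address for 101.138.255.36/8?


IP:   01100101.10001010.11111111.00100100
Mask: 11111111.00000000.00000000.00000000
AND operation:
Net:  01100101.00000000.00000000.00000000
Network: 101.0.0.0/8


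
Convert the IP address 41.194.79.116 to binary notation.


41 = 00101001
194 = 11000010
79 = 01001111
116 = 01110100
Binary: 00101001.11000010.01001111.01110100


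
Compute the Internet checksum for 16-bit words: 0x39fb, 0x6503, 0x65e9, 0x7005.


Sum all words (with carry folding):
+ 0x39fb = 0x39fb
+ 0x6503 = 0x9efe
+ 0x65e9 = 0x04e8
+ 0x7005 = 0x74ed
One's complement: ~0x74ed
Checksum = 0x8b12


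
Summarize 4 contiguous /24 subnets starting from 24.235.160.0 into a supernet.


Original prefix: /24
Number of subnets: 4 = 2^2
New prefix = 24 - 2 = 22
Supernet: 24.235.160.0/22


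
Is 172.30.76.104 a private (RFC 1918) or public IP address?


RFC 1918 private ranges:
  10.0.0.0/8 (10.0.0.0 - 10.255.255.255)
  172.16.0.0/12 (172.16.0.0 - 172.31.255.255)
  192.168.0.0/16 (192.168.0.0 - 192.168.255.255)
Private (in 172.16.0.0/12)


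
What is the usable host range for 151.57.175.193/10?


Network: 151.0.0.0
Broadcast: 151.63.255.255
First usable = network + 1
Last usable = broadcast - 1
Range: 151.0.0.1 to 151.63.255.254


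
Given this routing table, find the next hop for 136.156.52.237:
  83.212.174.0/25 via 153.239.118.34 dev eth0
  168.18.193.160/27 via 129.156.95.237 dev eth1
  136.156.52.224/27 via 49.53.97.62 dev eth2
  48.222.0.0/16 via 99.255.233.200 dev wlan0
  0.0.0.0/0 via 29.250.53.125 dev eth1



Longest prefix match for 136.156.52.237:
  /25 83.212.174.0: no
  /27 168.18.193.160: no
  /27 136.156.52.224: MATCH
  /16 48.222.0.0: no
  /0 0.0.0.0: MATCH
Selected: next-hop 49.53.97.62 via eth2 (matched /27)


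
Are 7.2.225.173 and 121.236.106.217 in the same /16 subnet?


Mask: 255.255.0.0
7.2.225.173 AND mask = 7.2.0.0
121.236.106.217 AND mask = 121.236.0.0
No, different subnets (7.2.0.0 vs 121.236.0.0)


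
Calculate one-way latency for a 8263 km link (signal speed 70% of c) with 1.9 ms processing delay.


Speed = 0.7 * 3e5 km/s = 210000 km/s
Propagation delay = 8263 / 210000 = 0.0393 s = 39.3476 ms
Processing delay = 1.9 ms
Total one-way latency = 41.2476 ms


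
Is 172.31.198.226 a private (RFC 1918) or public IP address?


RFC 1918 private ranges:
  10.0.0.0/8 (10.0.0.0 - 10.255.255.255)
  172.16.0.0/12 (172.16.0.0 - 172.31.255.255)
  192.168.0.0/16 (192.168.0.0 - 192.168.255.255)
Private (in 172.16.0.0/12)


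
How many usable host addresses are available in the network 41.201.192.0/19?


Host bits = 32 - 19 = 13
Total addresses = 2^13 = 8192
Usable = total - 2 (network and broadcast)
Usable hosts: 8190


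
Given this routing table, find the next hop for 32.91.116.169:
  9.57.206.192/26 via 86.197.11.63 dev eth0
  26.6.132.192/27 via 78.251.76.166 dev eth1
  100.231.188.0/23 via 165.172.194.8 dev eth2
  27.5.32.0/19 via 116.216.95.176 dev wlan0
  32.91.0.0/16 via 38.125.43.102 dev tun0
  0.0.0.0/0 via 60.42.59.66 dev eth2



Longest prefix match for 32.91.116.169:
  /26 9.57.206.192: no
  /27 26.6.132.192: no
  /23 100.231.188.0: no
  /19 27.5.32.0: no
  /16 32.91.0.0: MATCH
  /0 0.0.0.0: MATCH
Selected: next-hop 38.125.43.102 via tun0 (matched /16)


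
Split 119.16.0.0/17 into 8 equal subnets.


New prefix = 17 + 3 = 20
Each subnet has 4096 addresses
  119.16.0.0/20
  119.16.16.0/20
  119.16.32.0/20
  119.16.48.0/20
  119.16.64.0/20
  119.16.80.0/20
  119.16.96.0/20
  119.16.112.0/20
Subnets: 119.16.0.0/20, 119.16.16.0/20, 119.16.32.0/20, 119.16.48.0/20, 119.16.64.0/20, 119.16.80.0/20, 119.16.96.0/20, 119.16.112.0/20


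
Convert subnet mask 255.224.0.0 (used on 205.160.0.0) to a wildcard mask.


Subnet mask: 255.224.0.0
Wildcard = 255.255.255.255 - subnet mask
255 - 255 = 0
255 - 224 = 31
255 - 0 = 255
255 - 0 = 255
Wildcard: 0.31.255.255


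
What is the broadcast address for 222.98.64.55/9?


Network: 222.0.0.0/9
Host bits = 23
Set all host bits to 1:
Broadcast: 222.127.255.255


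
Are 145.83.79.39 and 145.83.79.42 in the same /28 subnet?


Mask: 255.255.255.240
145.83.79.39 AND mask = 145.83.79.32
145.83.79.42 AND mask = 145.83.79.32
Yes, same subnet (145.83.79.32)


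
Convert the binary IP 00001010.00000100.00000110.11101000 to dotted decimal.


00001010 = 10
00000100 = 4
00000110 = 6
11101000 = 232
IP: 10.4.6.232


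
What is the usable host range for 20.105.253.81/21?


Network: 20.105.248.0
Broadcast: 20.105.255.255
First usable = network + 1
Last usable = broadcast - 1
Range: 20.105.248.1 to 20.105.255.254


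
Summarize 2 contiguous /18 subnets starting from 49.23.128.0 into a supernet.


Original prefix: /18
Number of subnets: 2 = 2^1
New prefix = 18 - 1 = 17
Supernet: 49.23.128.0/17


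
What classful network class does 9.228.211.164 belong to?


First octet: 9
Binary: 00001001
0xxxxxxx -> Class A (1-126)
Class A, default mask 255.0.0.0 (/8)


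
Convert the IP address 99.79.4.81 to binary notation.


99 = 01100011
79 = 01001111
4 = 00000100
81 = 01010001
Binary: 01100011.01001111.00000100.01010001


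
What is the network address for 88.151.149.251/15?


IP:   01011000.10010111.10010101.11111011
Mask: 11111111.11111110.00000000.00000000
AND operation:
Net:  01011000.10010110.00000000.00000000
Network: 88.150.0.0/15


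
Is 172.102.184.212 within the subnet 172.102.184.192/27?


Subnet network: 172.102.184.192
Test IP AND mask: 172.102.184.192
Yes, 172.102.184.212 is in 172.102.184.192/27


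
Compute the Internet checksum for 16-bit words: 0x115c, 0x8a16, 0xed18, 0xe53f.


Sum all words (with carry folding):
+ 0x115c = 0x115c
+ 0x8a16 = 0x9b72
+ 0xed18 = 0x888b
+ 0xe53f = 0x6dcb
One's complement: ~0x6dcb
Checksum = 0x9234


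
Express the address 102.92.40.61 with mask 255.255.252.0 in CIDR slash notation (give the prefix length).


Binary: 11111111.11111111.11111100.00000000
Count leading 1s
Prefix: /22


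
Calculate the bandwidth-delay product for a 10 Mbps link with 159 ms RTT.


BDP = bandwidth * RTT
= 10 Mbps * 159 ms
= 10 * 1e6 * 159 / 1000 bits
= 1590000 bits
= 198750 bytes
= 194.0918 KB
BDP = 1590000 bits (198750 bytes)


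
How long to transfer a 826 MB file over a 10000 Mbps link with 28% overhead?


Effective throughput = 10000 * (1 - 28/100) = 7200 Mbps
File size in Mb = 826 * 8 = 6608 Mb
Time = 6608 / 7200
Time = 0.9178 seconds


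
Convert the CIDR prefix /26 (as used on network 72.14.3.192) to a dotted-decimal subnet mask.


/26 means 26 network bits, 6 host bits
Binary: 11111111111111111111111111000000
Mask: 255.255.255.192
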